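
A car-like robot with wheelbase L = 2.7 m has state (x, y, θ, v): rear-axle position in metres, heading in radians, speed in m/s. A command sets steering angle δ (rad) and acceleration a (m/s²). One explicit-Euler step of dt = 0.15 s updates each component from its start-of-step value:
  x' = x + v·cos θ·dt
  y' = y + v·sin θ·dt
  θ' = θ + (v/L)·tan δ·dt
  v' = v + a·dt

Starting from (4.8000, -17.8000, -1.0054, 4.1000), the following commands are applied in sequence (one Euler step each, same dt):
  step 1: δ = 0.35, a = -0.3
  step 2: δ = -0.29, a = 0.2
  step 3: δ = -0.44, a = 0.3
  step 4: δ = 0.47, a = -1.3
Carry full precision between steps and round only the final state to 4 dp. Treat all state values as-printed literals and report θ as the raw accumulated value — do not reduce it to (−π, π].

(6.1164, -19.8672, -0.9798, 3.9350)

after step 1 (δ=0.35, a=-0.3): (5.129487, -18.319291, -0.922255, 4.055000)
after step 2 (δ=-0.29, a=0.2): (5.496885, -18.804046, -0.989480, 4.085000)
after step 3 (δ=-0.44, a=0.3): (5.833361, -19.316146, -1.096321, 4.130000)
after step 4 (δ=0.47, a=-1.3): (6.116392, -19.867211, -0.979771, 3.935000)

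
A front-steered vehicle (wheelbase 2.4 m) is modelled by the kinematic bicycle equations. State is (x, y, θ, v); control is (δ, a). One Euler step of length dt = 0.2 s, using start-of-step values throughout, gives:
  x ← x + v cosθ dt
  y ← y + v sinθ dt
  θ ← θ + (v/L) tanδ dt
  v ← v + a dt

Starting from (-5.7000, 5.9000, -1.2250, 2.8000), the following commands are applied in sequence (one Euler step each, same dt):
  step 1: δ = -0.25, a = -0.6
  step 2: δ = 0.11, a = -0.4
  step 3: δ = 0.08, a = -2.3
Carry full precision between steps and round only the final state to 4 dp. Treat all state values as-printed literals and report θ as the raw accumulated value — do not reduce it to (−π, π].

after step 1 (δ=-0.25, a=-0.6): (-5.510190, 5.373149, -1.284580, 2.680000)
after step 2 (δ=0.11, a=-0.4): (-5.358864, 4.858954, -1.259914, 2.600000)
after step 3 (δ=0.08, a=-2.3): (-5.199797, 4.363881, -1.242543, 2.140000)

(-5.1998, 4.3639, -1.2425, 2.1400)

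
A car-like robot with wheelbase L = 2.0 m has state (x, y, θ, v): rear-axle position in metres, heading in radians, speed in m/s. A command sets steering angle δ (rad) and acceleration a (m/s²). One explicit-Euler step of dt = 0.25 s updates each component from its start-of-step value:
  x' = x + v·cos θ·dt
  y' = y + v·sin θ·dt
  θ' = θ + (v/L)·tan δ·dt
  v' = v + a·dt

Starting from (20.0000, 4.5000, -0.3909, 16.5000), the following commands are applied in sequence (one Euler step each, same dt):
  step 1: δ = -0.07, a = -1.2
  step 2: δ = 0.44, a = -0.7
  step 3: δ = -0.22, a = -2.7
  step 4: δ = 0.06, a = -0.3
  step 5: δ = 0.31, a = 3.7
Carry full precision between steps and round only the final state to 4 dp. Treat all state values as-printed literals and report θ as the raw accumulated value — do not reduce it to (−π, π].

after step 1 (δ=-0.07, a=-1.2): (23.813837, 2.928290, -0.535511, 16.200000)
after step 2 (δ=0.44, a=-0.7): (27.296869, 0.861652, 0.417819, 16.025000)
after step 3 (δ=-0.22, a=-2.7): (30.958485, 2.487262, -0.030118, 15.350000)
after step 4 (δ=0.06, a=-0.3): (34.794245, 2.371700, 0.085145, 15.275000)
after step 5 (δ=0.31, a=3.7): (38.599161, 2.696455, 0.696770, 16.200000)

(38.5992, 2.6965, 0.6968, 16.2000)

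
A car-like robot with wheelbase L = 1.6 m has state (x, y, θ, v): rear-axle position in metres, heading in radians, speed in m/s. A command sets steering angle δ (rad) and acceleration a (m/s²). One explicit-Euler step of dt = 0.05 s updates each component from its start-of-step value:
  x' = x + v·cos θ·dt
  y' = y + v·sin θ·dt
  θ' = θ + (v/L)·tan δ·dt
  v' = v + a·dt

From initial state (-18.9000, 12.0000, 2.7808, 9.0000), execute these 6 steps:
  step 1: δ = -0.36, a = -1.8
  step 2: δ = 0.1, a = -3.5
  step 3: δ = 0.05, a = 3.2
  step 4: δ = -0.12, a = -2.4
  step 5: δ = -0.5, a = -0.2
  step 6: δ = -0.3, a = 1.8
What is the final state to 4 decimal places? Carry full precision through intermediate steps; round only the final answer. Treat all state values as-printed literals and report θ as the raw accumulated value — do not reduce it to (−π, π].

after step 1 (δ=-0.36, a=-1.8): (-19.321028, 12.158857, 2.674937, 8.910000)
after step 2 (δ=0.1, a=-3.5): (-19.718894, 12.359289, 2.702874, 8.735000)
after step 3 (δ=0.05, a=3.2): (-20.114282, 12.544811, 2.716533, 8.895000)
after step 4 (δ=-0.12, a=-2.4): (-20.519456, 12.728215, 2.683016, 8.775000)
after step 5 (δ=-0.5, a=-0.2): (-20.912876, 12.922437, 2.533210, 8.765000)
after step 6 (δ=-0.3, a=1.8): (-21.272492, 13.172915, 2.448481, 8.855000)

(-21.2725, 13.1729, 2.4485, 8.8550)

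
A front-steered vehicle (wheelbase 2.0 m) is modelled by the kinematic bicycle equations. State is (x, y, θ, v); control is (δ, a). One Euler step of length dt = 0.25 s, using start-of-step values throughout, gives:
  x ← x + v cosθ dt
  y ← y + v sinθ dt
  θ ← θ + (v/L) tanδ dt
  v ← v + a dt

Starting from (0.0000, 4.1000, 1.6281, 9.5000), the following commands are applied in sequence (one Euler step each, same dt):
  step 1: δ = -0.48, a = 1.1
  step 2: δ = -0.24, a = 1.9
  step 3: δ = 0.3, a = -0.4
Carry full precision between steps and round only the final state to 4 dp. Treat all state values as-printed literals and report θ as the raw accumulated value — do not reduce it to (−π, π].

after step 1 (δ=-0.48, a=1.1): (-0.136022, 6.471102, 1.009875, 9.775000)
after step 2 (δ=-0.24, a=1.9): (1.163972, 8.540384, 0.710861, 10.250000)
after step 3 (δ=0.3, a=-0.4): (3.105835, 10.212381, 1.107198, 10.150000)

(3.1058, 10.2124, 1.1072, 10.1500)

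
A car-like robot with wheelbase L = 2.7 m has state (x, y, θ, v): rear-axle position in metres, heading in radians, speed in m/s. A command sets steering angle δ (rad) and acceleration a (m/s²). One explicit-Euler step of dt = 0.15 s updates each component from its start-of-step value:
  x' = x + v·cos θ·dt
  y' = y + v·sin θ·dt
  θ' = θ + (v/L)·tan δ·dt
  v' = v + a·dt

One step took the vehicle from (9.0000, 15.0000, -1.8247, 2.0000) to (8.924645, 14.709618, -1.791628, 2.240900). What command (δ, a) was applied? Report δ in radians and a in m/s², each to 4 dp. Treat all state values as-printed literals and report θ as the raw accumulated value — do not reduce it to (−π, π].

a = (v'−v)/dt = (0.240900)/0.15 = 1.6060
Δθ = θ'−θ = 0.033072;  (v·dt/L) = 2.0000·0.15/2.7 = 0.111111
tan δ = Δθ·L/(v·dt) = 0.297648  →  δ = 0.2893

δ = 0.2893, a = 1.6060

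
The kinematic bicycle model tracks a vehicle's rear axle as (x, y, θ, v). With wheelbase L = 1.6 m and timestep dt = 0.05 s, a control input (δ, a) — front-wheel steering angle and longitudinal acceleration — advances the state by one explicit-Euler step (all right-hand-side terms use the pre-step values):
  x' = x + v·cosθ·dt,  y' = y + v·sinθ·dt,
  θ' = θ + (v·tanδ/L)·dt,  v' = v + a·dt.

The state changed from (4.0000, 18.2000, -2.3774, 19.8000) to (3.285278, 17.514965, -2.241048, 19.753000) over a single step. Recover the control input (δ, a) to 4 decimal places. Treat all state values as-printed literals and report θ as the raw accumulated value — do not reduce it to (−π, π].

δ = 0.2169, a = -0.9400

a = (v'−v)/dt = (-0.047000)/0.05 = -0.9400
Δθ = θ'−θ = 0.136352;  (v·dt/L) = 19.8000·0.05/1.6 = 0.618750
tan δ = Δθ·L/(v·dt) = 0.220367  →  δ = 0.2169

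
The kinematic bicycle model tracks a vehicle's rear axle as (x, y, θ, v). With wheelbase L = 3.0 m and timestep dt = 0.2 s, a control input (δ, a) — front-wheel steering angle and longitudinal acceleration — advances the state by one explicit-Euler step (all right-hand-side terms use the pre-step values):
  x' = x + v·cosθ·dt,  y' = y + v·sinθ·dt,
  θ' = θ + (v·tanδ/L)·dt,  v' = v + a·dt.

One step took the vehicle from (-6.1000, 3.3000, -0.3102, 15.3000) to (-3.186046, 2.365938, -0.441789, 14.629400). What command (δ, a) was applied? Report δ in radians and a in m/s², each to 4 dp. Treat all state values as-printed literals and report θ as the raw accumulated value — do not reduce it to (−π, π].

a = (v'−v)/dt = (-0.670600)/0.2 = -3.3530
Δθ = θ'−θ = -0.131589;  (v·dt/L) = 15.3000·0.2/3.0 = 1.020000
tan δ = Δθ·L/(v·dt) = -0.129009  →  δ = -0.1283

δ = -0.1283, a = -3.3530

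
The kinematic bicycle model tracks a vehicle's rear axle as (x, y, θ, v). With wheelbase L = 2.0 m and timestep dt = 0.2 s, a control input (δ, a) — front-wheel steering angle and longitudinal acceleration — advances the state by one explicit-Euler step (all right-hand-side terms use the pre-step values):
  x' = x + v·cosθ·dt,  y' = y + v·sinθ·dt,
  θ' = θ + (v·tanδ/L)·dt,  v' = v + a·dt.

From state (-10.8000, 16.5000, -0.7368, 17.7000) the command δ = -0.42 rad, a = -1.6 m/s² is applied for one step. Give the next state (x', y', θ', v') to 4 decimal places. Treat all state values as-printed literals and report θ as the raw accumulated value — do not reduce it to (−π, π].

(-8.1782, 14.1214, -1.5272, 17.3800)

x' = -10.8000 + 17.7000·cos(-0.7368)·0.2 = -8.1782
y' = 16.5000 + 17.7000·sin(-0.7368)·0.2 = 14.1214
θ' = -0.7368 + (17.7000/2.0)·tan(-0.42)·0.2 = -1.5272
v' = 17.7000 − 1.6000·0.2 = 17.3800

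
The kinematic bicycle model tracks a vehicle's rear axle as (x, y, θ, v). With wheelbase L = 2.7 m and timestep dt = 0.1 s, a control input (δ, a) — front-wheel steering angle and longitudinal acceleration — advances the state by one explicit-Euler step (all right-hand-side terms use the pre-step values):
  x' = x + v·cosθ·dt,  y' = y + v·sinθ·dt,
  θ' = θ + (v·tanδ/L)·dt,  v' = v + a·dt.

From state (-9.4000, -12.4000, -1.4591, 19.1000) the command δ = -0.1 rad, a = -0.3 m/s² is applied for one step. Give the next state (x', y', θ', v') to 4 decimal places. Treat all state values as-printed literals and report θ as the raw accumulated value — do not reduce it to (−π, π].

(-9.1871, -14.2981, -1.5301, 19.0700)

x' = -9.4000 + 19.1000·cos(-1.4591)·0.1 = -9.1871
y' = -12.4000 + 19.1000·sin(-1.4591)·0.1 = -14.2981
θ' = -1.4591 + (19.1000/2.7)·tan(-0.1)·0.1 = -1.5301
v' = 19.1000 − 0.3000·0.1 = 19.0700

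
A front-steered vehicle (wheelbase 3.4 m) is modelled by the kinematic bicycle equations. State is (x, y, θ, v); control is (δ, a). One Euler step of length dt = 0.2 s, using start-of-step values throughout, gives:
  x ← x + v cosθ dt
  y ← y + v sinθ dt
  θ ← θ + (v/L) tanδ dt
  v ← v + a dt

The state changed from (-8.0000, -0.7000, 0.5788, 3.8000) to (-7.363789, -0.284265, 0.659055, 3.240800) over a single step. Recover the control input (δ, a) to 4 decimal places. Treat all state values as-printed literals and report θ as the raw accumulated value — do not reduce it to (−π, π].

a = (v'−v)/dt = (-0.559200)/0.2 = -2.7960
Δθ = θ'−θ = 0.080255;  (v·dt/L) = 3.8000·0.2/3.4 = 0.223529
tan δ = Δθ·L/(v·dt) = 0.359036  →  δ = 0.3447

δ = 0.3447, a = -2.7960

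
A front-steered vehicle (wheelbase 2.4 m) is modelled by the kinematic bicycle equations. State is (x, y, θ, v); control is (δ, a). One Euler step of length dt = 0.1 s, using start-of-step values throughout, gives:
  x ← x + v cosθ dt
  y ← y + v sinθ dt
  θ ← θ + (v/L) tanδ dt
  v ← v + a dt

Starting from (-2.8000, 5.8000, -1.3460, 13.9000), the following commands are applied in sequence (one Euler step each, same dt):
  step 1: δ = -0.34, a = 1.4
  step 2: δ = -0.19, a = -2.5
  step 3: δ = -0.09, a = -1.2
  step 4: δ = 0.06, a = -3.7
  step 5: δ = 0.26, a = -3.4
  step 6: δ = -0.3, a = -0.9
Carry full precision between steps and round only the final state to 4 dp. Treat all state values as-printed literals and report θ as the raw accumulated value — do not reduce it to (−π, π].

after step 1 (δ=-0.34, a=1.4): (-2.490158, 4.444973, -1.550873, 14.040000)
after step 2 (δ=-0.19, a=-2.5): (-2.462187, 3.041252, -1.663380, 13.790000)
after step 3 (δ=-0.09, a=-1.2): (-2.589677, 1.668158, -1.715232, 13.670000)
after step 4 (δ=0.06, a=-3.7): (-2.786435, 0.315392, -1.681016, 13.300000)
after step 5 (δ=0.26, a=-3.4): (-2.932731, -1.006538, -1.533596, 12.960000)
after step 6 (δ=-0.3, a=-0.9): (-2.884531, -2.301641, -1.700638, 12.870000)

(-2.8845, -2.3016, -1.7006, 12.8700)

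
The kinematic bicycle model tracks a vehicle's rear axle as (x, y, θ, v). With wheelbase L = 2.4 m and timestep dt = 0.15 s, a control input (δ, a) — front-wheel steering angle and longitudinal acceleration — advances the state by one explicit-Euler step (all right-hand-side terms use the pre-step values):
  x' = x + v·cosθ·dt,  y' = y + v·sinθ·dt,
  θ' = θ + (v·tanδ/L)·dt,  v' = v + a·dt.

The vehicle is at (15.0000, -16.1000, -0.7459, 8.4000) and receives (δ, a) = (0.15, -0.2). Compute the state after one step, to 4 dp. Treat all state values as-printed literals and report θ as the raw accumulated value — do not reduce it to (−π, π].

(15.9254, -16.9551, -0.6666, 8.3700)

x' = 15.0000 + 8.4000·cos(-0.7459)·0.15 = 15.9254
y' = -16.1000 + 8.4000·sin(-0.7459)·0.15 = -16.9551
θ' = -0.7459 + (8.4000/2.4)·tan(0.15)·0.15 = -0.6666
v' = 8.4000 − 0.2000·0.15 = 8.3700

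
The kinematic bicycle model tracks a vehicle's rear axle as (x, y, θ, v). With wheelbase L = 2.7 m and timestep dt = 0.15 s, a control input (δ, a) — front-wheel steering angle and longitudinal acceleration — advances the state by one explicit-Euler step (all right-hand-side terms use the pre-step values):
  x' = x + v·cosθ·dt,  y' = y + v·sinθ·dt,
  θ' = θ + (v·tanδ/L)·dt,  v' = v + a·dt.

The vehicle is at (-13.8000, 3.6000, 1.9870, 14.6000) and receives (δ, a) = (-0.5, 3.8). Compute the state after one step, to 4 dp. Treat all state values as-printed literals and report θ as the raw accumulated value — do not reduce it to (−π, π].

x' = -13.8000 + 14.6000·cos(1.9870)·0.15 = -14.6854
y' = 3.6000 + 14.6000·sin(1.9870)·0.15 = 5.6030
θ' = 1.9870 + (14.6000/2.7)·tan(-0.5)·0.15 = 1.5439
v' = 14.6000 + 3.8000·0.15 = 15.1700

(-14.6854, 5.6030, 1.5439, 15.1700)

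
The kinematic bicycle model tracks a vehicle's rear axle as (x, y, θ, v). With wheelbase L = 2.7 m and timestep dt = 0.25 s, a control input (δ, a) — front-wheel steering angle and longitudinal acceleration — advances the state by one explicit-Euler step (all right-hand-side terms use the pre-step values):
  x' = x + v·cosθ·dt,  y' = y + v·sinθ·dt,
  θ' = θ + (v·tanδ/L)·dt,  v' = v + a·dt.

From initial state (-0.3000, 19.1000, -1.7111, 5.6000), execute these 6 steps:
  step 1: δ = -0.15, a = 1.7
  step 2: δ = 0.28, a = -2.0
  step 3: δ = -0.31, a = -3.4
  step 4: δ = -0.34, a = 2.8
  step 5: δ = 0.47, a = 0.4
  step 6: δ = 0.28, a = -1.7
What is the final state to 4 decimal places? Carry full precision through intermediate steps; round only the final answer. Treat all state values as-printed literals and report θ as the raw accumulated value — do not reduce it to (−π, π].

(-1.8201, 11.1157, -1.5475, 5.0500)

after step 1 (δ=-0.15, a=1.7): (-0.495781, 17.713757, -1.789466, 6.025000)
after step 2 (δ=0.28, a=-2.0): (-0.822535, 16.243376, -1.629048, 5.525000)
after step 3 (δ=-0.31, a=-3.4): (-0.902950, 14.864468, -1.792920, 4.675000)
after step 4 (δ=-0.34, a=2.8): (-1.160427, 13.724432, -1.946042, 5.375000)
after step 5 (δ=0.47, a=0.4): (-1.652912, 12.474184, -1.693235, 5.475000)
after step 6 (δ=0.28, a=-1.7): (-1.820082, 11.115680, -1.547461, 5.050000)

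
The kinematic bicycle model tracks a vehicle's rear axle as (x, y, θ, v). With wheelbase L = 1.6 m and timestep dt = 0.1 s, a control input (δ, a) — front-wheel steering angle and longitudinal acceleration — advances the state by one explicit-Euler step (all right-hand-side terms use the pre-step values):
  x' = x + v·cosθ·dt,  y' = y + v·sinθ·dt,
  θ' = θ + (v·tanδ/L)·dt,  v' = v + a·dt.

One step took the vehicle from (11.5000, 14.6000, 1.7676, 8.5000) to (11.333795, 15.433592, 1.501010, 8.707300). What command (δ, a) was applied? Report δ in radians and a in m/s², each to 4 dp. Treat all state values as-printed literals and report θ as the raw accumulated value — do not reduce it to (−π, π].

δ = -0.4651, a = 2.0730

a = (v'−v)/dt = (0.207300)/0.1 = 2.0730
Δθ = θ'−θ = -0.266590;  (v·dt/L) = 8.5000·0.1/1.6 = 0.531250
tan δ = Δθ·L/(v·dt) = -0.501816  →  δ = -0.4651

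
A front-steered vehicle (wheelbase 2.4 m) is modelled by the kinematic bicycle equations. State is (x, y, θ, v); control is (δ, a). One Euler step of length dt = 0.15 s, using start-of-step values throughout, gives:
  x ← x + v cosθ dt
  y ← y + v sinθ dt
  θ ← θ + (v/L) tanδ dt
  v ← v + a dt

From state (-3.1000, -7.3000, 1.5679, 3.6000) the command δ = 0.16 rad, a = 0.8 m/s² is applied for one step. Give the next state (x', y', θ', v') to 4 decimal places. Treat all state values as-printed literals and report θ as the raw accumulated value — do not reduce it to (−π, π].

x' = -3.1000 + 3.6000·cos(1.5679)·0.15 = -3.0984
y' = -7.3000 + 3.6000·sin(1.5679)·0.15 = -6.7600
θ' = 1.5679 + (3.6000/2.4)·tan(0.16)·0.15 = 1.6042
v' = 3.6000 + 0.8000·0.15 = 3.7200

(-3.0984, -6.7600, 1.6042, 3.7200)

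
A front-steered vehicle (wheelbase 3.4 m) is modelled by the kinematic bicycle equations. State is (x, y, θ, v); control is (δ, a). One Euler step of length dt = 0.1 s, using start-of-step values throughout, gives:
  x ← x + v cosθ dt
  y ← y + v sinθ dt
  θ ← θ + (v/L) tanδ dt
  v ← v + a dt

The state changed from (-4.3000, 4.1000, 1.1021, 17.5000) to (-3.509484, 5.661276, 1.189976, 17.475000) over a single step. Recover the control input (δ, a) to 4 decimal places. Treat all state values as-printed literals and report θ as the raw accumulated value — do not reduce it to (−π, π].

δ = 0.1691, a = -0.2500

a = (v'−v)/dt = (-0.025000)/0.1 = -0.2500
Δθ = θ'−θ = 0.087876;  (v·dt/L) = 17.5000·0.1/3.4 = 0.514706
tan δ = Δθ·L/(v·dt) = 0.170731  →  δ = 0.1691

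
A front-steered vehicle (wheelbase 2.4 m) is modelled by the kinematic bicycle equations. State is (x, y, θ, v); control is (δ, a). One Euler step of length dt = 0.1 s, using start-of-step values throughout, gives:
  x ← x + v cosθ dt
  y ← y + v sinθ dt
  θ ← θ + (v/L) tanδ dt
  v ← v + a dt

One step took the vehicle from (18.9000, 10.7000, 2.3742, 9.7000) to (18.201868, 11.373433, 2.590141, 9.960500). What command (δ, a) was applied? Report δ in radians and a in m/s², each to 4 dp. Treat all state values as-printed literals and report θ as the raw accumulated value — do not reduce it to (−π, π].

δ = 0.4907, a = 2.6050

a = (v'−v)/dt = (0.260500)/0.1 = 2.6050
Δθ = θ'−θ = 0.215941;  (v·dt/L) = 9.7000·0.1/2.4 = 0.404167
tan δ = Δθ·L/(v·dt) = 0.534287  →  δ = 0.4907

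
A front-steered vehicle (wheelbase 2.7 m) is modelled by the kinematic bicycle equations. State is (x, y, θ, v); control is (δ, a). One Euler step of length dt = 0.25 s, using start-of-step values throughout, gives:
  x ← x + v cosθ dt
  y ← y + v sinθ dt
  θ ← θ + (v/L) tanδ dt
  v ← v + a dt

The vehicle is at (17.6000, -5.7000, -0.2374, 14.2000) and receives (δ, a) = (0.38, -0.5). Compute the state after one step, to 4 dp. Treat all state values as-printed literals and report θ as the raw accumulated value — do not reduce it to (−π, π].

x' = 17.6000 + 14.2000·cos(-0.2374)·0.25 = 21.0504
y' = -5.7000 + 14.2000·sin(-0.2374)·0.25 = -6.5349
θ' = -0.2374 + (14.2000/2.7)·tan(0.38)·0.25 = 0.2878
v' = 14.2000 − 0.5000·0.25 = 14.0750

(21.0504, -6.5349, 0.2878, 14.0750)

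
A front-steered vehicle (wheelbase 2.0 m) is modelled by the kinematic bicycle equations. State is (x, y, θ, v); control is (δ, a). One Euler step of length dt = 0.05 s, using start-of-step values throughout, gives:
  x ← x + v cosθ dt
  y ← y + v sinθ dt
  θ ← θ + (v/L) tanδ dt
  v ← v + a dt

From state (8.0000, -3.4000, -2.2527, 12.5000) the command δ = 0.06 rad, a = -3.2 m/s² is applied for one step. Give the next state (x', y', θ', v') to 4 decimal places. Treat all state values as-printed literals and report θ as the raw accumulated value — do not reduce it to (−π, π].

x' = 8.0000 + 12.5000·cos(-2.2527)·0.05 = 7.6061
y' = -3.4000 + 12.5000·sin(-2.2527)·0.05 = -3.8852
θ' = -2.2527 + (12.5000/2.0)·tan(0.06)·0.05 = -2.2339
v' = 12.5000 − 3.2000·0.05 = 12.3400

(7.6061, -3.8852, -2.2339, 12.3400)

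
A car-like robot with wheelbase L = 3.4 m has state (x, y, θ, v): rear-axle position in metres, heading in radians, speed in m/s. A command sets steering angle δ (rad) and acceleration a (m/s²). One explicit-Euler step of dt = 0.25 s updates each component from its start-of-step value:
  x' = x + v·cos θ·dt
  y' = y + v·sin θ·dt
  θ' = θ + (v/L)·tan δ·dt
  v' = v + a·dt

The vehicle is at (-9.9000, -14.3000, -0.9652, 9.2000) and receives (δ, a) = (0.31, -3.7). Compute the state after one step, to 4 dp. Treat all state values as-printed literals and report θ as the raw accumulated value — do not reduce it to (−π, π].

(-8.5907, -16.1910, -0.7485, 8.2750)

x' = -9.9000 + 9.2000·cos(-0.9652)·0.25 = -8.5907
y' = -14.3000 + 9.2000·sin(-0.9652)·0.25 = -16.1910
θ' = -0.9652 + (9.2000/3.4)·tan(0.31)·0.25 = -0.7485
v' = 9.2000 − 3.7000·0.25 = 8.2750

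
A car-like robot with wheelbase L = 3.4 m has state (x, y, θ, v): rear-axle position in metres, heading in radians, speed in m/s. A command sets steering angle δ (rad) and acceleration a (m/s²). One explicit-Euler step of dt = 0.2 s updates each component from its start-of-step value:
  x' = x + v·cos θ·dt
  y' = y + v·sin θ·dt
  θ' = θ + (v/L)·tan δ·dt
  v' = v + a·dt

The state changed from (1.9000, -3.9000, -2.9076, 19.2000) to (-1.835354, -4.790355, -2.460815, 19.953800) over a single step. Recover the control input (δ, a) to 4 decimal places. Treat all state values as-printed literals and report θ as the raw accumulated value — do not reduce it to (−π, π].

δ = 0.3767, a = 3.7690

a = (v'−v)/dt = (0.753800)/0.2 = 3.7690
Δθ = θ'−θ = 0.446785;  (v·dt/L) = 19.2000·0.2/3.4 = 1.129412
tan δ = Δθ·L/(v·dt) = 0.395591  →  δ = 0.3767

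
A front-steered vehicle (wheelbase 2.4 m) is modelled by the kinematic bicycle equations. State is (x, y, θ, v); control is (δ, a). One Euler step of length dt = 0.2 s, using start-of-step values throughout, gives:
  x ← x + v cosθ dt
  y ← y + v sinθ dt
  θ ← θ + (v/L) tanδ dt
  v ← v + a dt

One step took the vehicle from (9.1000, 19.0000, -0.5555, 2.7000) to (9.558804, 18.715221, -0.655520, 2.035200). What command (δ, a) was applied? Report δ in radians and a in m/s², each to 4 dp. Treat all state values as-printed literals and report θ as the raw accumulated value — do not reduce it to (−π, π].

δ = -0.4183, a = -3.3240

a = (v'−v)/dt = (-0.664800)/0.2 = -3.3240
Δθ = θ'−θ = -0.100020;  (v·dt/L) = 2.7000·0.2/2.4 = 0.225000
tan δ = Δθ·L/(v·dt) = -0.444533  →  δ = -0.4183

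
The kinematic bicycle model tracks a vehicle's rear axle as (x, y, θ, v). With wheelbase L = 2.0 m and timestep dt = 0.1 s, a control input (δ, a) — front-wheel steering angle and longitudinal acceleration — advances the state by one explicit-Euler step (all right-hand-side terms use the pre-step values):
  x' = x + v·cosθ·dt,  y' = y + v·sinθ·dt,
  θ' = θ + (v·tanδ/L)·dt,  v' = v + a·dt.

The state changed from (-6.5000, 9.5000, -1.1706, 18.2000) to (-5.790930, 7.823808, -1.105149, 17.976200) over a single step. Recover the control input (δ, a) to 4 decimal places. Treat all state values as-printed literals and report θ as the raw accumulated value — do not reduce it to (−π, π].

a = (v'−v)/dt = (-0.223800)/0.1 = -2.2380
Δθ = θ'−θ = 0.065451;  (v·dt/L) = 18.2000·0.1/2.0 = 0.910000
tan δ = Δθ·L/(v·dt) = 0.071924  →  δ = 0.0718

δ = 0.0718, a = -2.2380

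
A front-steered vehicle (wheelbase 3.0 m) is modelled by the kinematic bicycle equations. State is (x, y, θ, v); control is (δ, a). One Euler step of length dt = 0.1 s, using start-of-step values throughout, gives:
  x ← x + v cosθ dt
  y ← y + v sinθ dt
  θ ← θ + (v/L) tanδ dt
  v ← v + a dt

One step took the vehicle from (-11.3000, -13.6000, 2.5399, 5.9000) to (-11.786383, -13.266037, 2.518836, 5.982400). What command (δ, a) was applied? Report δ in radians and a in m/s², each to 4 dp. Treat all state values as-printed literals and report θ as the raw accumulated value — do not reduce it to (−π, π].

a = (v'−v)/dt = (0.082400)/0.1 = 0.8240
Δθ = θ'−θ = -0.021064;  (v·dt/L) = 5.9000·0.1/3.0 = 0.196667
tan δ = Δθ·L/(v·dt) = -0.107105  →  δ = -0.1067

δ = -0.1067, a = 0.8240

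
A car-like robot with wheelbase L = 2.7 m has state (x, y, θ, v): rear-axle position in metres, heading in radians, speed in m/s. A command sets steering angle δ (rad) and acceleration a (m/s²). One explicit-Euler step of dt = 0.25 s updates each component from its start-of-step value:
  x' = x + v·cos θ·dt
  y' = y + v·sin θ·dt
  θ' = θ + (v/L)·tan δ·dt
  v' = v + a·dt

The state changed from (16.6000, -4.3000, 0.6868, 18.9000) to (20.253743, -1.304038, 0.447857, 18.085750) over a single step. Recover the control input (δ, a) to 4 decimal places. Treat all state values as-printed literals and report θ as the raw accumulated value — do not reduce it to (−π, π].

δ = -0.1357, a = -3.2570

a = (v'−v)/dt = (-0.814250)/0.25 = -3.2570
Δθ = θ'−θ = -0.238943;  (v·dt/L) = 18.9000·0.25/2.7 = 1.750000
tan δ = Δθ·L/(v·dt) = -0.136539  →  δ = -0.1357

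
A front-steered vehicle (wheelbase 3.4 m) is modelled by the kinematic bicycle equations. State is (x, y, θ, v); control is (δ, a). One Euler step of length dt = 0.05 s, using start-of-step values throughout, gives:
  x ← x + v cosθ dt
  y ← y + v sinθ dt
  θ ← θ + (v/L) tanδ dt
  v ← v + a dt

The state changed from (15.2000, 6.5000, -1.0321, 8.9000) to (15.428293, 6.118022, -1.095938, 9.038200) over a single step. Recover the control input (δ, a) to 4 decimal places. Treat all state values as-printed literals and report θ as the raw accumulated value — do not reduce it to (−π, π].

a = (v'−v)/dt = (0.138200)/0.05 = 2.7640
Δθ = θ'−θ = -0.063838;  (v·dt/L) = 8.9000·0.05/3.4 = 0.130882
tan δ = Δθ·L/(v·dt) = -0.487751  →  δ = -0.4538

δ = -0.4538, a = 2.7640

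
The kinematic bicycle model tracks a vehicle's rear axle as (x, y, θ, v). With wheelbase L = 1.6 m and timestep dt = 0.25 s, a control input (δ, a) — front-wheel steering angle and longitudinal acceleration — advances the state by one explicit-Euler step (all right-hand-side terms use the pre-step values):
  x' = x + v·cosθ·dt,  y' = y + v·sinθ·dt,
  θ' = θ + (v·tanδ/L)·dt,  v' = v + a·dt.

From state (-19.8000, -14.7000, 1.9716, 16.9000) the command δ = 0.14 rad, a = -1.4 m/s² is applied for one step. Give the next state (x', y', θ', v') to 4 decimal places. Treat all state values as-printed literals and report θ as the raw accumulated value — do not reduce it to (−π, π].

x' = -19.8000 + 16.9000·cos(1.9716)·0.25 = -21.4484
y' = -14.7000 + 16.9000·sin(1.9716)·0.25 = -10.8098
θ' = 1.9716 + (16.9000/1.6)·tan(0.14)·0.25 = 2.3437
v' = 16.9000 − 1.4000·0.25 = 16.5500

(-21.4484, -10.8098, 2.3437, 16.5500)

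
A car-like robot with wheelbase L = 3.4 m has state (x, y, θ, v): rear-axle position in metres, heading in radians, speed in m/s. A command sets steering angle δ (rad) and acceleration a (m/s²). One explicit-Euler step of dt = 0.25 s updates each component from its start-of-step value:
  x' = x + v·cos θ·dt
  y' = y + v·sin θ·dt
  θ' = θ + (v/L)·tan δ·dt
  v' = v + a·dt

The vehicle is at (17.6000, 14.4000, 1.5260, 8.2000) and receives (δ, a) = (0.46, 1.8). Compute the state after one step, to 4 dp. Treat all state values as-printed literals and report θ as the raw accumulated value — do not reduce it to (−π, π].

(17.6918, 16.4479, 1.8247, 8.6500)

x' = 17.6000 + 8.2000·cos(1.5260)·0.25 = 17.6918
y' = 14.4000 + 8.2000·sin(1.5260)·0.25 = 16.4479
θ' = 1.5260 + (8.2000/3.4)·tan(0.46)·0.25 = 1.8247
v' = 8.2000 + 1.8000·0.25 = 8.6500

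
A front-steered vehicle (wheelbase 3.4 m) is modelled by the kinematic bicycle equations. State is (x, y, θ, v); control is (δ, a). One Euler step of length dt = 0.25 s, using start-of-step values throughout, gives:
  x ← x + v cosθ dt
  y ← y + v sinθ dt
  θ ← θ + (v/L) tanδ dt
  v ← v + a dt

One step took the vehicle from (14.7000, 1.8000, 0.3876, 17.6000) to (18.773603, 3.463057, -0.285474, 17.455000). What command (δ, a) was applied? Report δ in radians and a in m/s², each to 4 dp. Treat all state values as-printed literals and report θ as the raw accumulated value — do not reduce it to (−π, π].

a = (v'−v)/dt = (-0.145000)/0.25 = -0.5800
Δθ = θ'−θ = -0.673074;  (v·dt/L) = 17.6000·0.25/3.4 = 1.294118
tan δ = Δθ·L/(v·dt) = -0.520103  →  δ = -0.4796

δ = -0.4796, a = -0.5800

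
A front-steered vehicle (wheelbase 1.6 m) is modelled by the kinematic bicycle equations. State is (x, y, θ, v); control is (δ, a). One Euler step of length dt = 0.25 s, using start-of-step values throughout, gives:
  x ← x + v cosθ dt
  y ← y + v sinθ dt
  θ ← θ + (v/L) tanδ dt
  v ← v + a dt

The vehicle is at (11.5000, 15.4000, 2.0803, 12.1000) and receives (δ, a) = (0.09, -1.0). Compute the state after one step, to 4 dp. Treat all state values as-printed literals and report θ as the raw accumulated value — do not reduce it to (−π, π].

x' = 11.5000 + 12.1000·cos(2.0803)·0.25 = 10.0246
y' = 15.4000 + 12.1000·sin(2.0803)·0.25 = 18.0408
θ' = 2.0803 + (12.1000/1.6)·tan(0.09)·0.25 = 2.2509
v' = 12.1000 − 1.0000·0.25 = 11.8500

(10.0246, 18.0408, 2.2509, 11.8500)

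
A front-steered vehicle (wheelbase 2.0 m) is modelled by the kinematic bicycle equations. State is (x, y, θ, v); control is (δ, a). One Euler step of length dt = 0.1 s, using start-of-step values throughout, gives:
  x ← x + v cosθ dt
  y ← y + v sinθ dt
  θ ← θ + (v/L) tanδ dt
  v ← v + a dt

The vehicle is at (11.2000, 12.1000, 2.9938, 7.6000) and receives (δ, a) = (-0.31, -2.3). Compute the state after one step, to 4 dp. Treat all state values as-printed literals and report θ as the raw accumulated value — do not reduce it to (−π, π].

x' = 11.2000 + 7.6000·cos(2.9938)·0.1 = 10.4483
y' = 12.1000 + 7.6000·sin(2.9938)·0.1 = 12.2119
θ' = 2.9938 + (7.6000/2.0)·tan(-0.31)·0.1 = 2.8721
v' = 7.6000 − 2.3000·0.1 = 7.3700

(10.4483, 12.2119, 2.8721, 7.3700)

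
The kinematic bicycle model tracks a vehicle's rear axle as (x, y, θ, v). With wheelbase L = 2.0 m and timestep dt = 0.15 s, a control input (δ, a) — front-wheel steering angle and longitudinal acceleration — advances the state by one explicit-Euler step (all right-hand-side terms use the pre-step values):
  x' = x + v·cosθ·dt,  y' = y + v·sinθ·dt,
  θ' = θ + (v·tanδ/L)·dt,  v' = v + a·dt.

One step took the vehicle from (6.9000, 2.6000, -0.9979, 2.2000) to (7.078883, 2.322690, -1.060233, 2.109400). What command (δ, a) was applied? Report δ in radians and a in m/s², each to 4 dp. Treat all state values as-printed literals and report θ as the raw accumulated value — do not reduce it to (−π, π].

a = (v'−v)/dt = (-0.090600)/0.15 = -0.6040
Δθ = θ'−θ = -0.062333;  (v·dt/L) = 2.2000·0.15/2.0 = 0.165000
tan δ = Δθ·L/(v·dt) = -0.377776  →  δ = -0.3612

δ = -0.3612, a = -0.6040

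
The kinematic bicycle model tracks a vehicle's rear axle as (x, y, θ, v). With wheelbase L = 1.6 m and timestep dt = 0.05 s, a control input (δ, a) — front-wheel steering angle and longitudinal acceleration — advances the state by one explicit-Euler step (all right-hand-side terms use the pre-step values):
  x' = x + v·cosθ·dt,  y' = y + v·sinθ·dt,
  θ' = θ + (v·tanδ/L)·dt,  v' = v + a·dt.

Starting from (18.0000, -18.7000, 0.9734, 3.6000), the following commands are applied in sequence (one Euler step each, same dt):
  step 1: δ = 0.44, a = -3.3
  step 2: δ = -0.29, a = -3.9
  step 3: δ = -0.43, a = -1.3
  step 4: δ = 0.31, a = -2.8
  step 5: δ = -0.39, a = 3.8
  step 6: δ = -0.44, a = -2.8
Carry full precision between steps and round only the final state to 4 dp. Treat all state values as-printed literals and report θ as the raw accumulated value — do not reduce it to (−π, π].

after step 1 (δ=0.44, a=-3.3): (18.101248, -18.551175, 1.026363, 3.435000)
after step 2 (δ=-0.29, a=-3.9): (18.190204, -18.404257, 0.994330, 3.240000)
after step 3 (δ=-0.43, a=-1.3): (18.278504, -18.268437, 0.947895, 3.175000)
after step 4 (δ=0.31, a=-2.8): (18.371118, -18.139502, 0.979677, 3.035000)
after step 5 (δ=-0.39, a=3.8): (18.455687, -18.013501, 0.940691, 3.225000)
after step 6 (δ=-0.44, a=-2.8): (18.550700, -17.883217, 0.893245, 3.085000)

(18.5507, -17.8832, 0.8932, 3.0850)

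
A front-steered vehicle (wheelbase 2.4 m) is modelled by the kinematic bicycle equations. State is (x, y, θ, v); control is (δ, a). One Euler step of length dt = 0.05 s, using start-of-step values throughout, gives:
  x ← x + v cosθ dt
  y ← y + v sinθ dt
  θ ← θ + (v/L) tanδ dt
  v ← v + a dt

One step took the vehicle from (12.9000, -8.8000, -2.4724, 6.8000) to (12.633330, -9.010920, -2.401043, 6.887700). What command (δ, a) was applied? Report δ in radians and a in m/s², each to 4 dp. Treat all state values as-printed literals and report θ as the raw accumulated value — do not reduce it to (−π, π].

δ = 0.4666, a = 1.7540

a = (v'−v)/dt = (0.087700)/0.05 = 1.7540
Δθ = θ'−θ = 0.071357;  (v·dt/L) = 6.8000·0.05/2.4 = 0.141667
tan δ = Δθ·L/(v·dt) = 0.503696  →  δ = 0.4666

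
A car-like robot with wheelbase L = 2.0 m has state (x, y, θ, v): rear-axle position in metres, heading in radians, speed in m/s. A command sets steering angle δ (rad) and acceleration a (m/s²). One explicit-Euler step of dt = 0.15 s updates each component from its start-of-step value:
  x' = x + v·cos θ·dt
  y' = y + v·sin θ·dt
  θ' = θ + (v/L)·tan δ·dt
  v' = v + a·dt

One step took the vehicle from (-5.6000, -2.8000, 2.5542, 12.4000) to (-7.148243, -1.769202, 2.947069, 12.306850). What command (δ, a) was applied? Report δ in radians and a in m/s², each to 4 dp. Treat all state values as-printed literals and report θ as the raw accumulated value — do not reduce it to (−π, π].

a = (v'−v)/dt = (-0.093150)/0.15 = -0.6210
Δθ = θ'−θ = 0.392869;  (v·dt/L) = 12.4000·0.15/2.0 = 0.930000
tan δ = Δθ·L/(v·dt) = 0.422440  →  δ = 0.3997

δ = 0.3997, a = -0.6210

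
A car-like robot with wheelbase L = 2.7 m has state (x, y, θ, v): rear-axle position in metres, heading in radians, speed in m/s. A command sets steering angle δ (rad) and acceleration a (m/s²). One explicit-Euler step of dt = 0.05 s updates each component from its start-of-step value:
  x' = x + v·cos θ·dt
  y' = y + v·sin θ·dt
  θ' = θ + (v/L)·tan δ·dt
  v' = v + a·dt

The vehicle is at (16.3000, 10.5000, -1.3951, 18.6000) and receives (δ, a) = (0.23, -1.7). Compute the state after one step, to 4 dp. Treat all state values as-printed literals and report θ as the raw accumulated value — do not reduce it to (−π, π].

x' = 16.3000 + 18.6000·cos(-1.3951)·0.05 = 16.4626
y' = 10.5000 + 18.6000·sin(-1.3951)·0.05 = 9.5843
θ' = -1.3951 + (18.6000/2.7)·tan(0.23)·0.05 = -1.3145
v' = 18.6000 − 1.7000·0.05 = 18.5150

(16.4626, 9.5843, -1.3145, 18.5150)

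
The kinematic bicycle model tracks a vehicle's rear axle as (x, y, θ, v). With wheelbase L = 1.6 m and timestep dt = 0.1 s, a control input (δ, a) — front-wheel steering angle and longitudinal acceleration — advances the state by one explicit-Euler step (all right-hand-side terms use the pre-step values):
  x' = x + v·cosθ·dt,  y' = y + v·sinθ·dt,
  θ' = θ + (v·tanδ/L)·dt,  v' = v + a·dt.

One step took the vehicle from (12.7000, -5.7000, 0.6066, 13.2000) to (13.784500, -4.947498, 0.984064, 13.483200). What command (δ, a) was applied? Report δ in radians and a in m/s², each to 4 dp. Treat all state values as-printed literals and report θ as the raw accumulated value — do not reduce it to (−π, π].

a = (v'−v)/dt = (0.283200)/0.1 = 2.8320
Δθ = θ'−θ = 0.377464;  (v·dt/L) = 13.2000·0.1/1.6 = 0.825000
tan δ = Δθ·L/(v·dt) = 0.457532  →  δ = 0.4291

δ = 0.4291, a = 2.8320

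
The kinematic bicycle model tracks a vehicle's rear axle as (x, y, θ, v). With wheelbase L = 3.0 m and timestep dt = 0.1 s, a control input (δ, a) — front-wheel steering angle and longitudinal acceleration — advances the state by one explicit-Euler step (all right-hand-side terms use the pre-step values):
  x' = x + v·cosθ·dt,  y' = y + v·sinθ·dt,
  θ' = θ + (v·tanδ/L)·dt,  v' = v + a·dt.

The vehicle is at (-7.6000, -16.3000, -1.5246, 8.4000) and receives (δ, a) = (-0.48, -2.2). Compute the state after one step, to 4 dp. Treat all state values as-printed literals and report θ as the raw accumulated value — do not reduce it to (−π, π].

(-7.5612, -17.1391, -1.6704, 8.1800)

x' = -7.6000 + 8.4000·cos(-1.5246)·0.1 = -7.5612
y' = -16.3000 + 8.4000·sin(-1.5246)·0.1 = -17.1391
θ' = -1.5246 + (8.4000/3.0)·tan(-0.48)·0.1 = -1.6704
v' = 8.4000 − 2.2000·0.1 = 8.1800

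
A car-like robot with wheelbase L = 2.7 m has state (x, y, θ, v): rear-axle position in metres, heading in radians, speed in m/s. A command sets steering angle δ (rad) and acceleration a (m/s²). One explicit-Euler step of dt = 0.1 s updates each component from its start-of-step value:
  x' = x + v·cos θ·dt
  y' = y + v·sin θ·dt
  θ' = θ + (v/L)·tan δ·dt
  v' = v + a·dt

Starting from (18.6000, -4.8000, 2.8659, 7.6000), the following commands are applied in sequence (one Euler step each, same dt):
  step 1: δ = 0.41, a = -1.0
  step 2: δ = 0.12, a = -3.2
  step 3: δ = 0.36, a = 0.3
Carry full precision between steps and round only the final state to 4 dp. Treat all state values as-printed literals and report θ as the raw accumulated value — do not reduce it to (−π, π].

after step 1 (δ=0.41, a=-1.0): (17.868700, -4.593118, 2.988241, 7.500000)
after step 2 (δ=0.12, a=-3.2): (17.127502, -4.478554, 3.021735, 7.180000)
after step 3 (δ=0.36, a=0.3): (16.414653, -4.392702, 3.121830, 7.210000)

(16.4147, -4.3927, 3.1218, 7.2100)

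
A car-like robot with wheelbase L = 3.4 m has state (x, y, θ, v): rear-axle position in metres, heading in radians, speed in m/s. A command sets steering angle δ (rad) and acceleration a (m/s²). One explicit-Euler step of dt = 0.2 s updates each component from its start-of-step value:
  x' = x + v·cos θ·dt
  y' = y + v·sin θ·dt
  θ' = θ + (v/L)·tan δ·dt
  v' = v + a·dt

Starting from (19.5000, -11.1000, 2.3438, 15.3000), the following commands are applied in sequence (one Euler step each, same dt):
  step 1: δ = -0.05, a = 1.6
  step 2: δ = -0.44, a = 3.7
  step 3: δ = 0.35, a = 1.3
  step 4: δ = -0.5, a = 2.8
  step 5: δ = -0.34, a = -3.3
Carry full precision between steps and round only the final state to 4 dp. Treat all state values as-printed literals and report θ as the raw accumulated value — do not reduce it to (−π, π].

(11.9432, 2.6199, 1.3259, 16.5200)

after step 1 (δ=-0.05, a=1.6): (17.363237, -8.909602, 2.298762, 15.620000)
after step 2 (δ=-0.44, a=3.7): (15.284676, -6.577444, 1.866198, 16.360000)
after step 3 (δ=0.35, a=1.3): (14.332117, -3.447170, 2.217484, 16.620000)
after step 4 (δ=-0.5, a=2.8): (12.329252, -0.794340, 1.683393, 17.180000)
after step 5 (δ=-0.34, a=-3.3): (11.943185, 2.619902, 1.325911, 16.520000)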